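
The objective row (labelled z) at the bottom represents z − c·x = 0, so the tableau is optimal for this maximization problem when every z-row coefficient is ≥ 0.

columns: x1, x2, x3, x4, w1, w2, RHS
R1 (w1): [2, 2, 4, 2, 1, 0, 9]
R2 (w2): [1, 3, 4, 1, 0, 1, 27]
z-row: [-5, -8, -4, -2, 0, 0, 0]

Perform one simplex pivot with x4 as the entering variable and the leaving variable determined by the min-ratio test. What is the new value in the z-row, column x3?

Ratio test on column x4 — row 1: 9/2 = 9/2; row 2: 27/1 = 27. Minimum is 9/2 at row 1 (w1 leaves); pivot element 2.
Divide row 1 by 2; eliminate column x4 from the other rows.
z-row update in column x3: -4 − (-2)·2 = 0.

0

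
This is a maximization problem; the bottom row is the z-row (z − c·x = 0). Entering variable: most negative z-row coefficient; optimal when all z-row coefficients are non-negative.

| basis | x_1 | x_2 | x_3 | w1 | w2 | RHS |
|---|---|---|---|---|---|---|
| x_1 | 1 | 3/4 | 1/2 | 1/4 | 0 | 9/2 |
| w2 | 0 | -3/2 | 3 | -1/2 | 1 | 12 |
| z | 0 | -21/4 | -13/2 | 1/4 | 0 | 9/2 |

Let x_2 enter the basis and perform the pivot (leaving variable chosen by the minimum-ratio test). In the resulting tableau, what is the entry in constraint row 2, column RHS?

21

Ratio test on column x_2 — row 1: (9/2)/(3/4) = 6; row 2: entry -3/2 ≤ 0. Minimum is 6 at row 1 (x_1 leaves); pivot element 3/4.
Divide row 1 by 3/4; eliminate column x_2 from the other rows.
Row 2 update in column RHS: 12 − (-3/2)·6 = 21.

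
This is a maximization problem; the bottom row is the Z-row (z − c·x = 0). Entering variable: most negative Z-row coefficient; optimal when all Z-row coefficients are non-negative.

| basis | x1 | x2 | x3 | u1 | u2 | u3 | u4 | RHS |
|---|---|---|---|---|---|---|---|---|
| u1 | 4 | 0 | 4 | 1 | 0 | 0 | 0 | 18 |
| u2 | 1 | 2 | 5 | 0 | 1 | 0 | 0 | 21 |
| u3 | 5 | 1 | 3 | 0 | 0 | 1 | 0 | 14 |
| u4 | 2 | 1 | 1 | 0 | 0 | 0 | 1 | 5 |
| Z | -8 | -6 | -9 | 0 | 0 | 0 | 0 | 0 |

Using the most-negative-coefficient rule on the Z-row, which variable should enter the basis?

x3

Negative Z-row entries: x1: -8, x2: -6, x3: -9.
The most negative is -9 in column x3, so x3 enters.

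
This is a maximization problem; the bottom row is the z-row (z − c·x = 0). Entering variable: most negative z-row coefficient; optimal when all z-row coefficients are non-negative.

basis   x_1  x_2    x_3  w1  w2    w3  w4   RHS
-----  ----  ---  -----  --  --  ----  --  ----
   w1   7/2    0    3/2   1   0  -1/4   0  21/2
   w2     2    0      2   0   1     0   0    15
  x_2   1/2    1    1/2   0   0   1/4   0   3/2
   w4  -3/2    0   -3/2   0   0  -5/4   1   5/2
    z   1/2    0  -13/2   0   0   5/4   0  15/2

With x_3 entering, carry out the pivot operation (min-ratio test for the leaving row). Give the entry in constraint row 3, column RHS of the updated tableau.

Ratio test on column x_3 — row 1: (21/2)/(3/2) = 7; row 2: 15/2 = 15/2; row 3: (3/2)/(1/2) = 3; row 4: entry -3/2 ≤ 0. Minimum is 3 at row 3 (x_2 leaves); pivot element 1/2.
Divide row 3 by 1/2; eliminate column x_3 from the other rows.
In the new row 3, the RHS entry is the old entry divided by the pivot: (3/2)/(1/2) = 3.

3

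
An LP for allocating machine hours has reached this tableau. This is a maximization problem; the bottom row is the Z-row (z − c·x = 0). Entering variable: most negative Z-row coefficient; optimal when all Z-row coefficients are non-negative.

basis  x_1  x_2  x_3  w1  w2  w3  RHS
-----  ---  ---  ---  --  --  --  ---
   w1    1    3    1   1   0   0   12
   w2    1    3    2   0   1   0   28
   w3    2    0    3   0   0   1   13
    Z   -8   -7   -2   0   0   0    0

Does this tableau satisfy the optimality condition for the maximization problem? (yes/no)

The Z-row has a negative entry -8 in column x_1, so it is not optimal.

no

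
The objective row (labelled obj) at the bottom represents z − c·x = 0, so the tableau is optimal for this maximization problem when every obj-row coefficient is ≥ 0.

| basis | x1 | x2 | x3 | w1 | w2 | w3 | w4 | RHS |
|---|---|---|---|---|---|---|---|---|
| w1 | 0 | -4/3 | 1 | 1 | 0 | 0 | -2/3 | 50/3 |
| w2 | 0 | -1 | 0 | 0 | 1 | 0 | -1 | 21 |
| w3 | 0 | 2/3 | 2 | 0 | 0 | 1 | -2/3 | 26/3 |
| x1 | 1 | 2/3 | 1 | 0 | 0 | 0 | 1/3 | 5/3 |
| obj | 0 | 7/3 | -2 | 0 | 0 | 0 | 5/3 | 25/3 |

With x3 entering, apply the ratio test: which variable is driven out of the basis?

Column x3 entries and ratios — w1: (50/3)/1 = 50/3; w2: 0 ≤ 0, skip; w3: (26/3)/2 = 13/3; x1: (5/3)/1 = 5/3.
Smallest ratio is 5/3 in the row of x1, so x1 leaves.

x1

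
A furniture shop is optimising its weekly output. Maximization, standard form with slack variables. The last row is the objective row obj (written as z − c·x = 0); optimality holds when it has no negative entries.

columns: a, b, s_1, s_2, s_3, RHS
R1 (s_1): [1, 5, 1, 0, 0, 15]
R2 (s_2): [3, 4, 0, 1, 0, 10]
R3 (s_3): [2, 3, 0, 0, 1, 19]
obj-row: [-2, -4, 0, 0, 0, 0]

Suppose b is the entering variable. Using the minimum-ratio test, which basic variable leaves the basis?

s_2

Column b entries and ratios — s_1: 15/5 = 3; s_2: 10/4 = 5/2; s_3: 19/3 = 19/3.
Smallest ratio is 5/2 in the row of s_2, so s_2 leaves.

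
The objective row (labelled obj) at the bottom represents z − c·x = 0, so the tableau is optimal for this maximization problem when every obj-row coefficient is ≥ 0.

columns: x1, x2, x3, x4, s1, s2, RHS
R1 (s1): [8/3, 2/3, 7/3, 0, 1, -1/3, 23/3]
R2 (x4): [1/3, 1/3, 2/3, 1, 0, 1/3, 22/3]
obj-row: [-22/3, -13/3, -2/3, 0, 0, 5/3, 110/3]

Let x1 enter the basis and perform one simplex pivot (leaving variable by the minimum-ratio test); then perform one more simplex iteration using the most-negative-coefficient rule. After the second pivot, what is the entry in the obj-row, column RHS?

Ratio test on column x1 — row 1: (23/3)/(8/3) = 23/8; row 2: (22/3)/(1/3) = 22. Minimum is 23/8 at row 1 (s1 leaves); pivot element 8/3.
Divide row 1 by 8/3; eliminate column x1 from the other rows.
Second iteration: most negative obj-row entry is -5/2 in column x2, so x2 enters.
Ratio test on column x2 — row 1: (23/8)/(1/4) = 23/2; row 2: (51/8)/(1/4) = 51/2. Minimum is 23/2 at row 1 (x1 leaves); pivot element 1/4.
Divide row 1 by 1/4; eliminate column x2 from the other rows.
After both pivots, the entry at the obj-row, column RHS is 173/2.

173/2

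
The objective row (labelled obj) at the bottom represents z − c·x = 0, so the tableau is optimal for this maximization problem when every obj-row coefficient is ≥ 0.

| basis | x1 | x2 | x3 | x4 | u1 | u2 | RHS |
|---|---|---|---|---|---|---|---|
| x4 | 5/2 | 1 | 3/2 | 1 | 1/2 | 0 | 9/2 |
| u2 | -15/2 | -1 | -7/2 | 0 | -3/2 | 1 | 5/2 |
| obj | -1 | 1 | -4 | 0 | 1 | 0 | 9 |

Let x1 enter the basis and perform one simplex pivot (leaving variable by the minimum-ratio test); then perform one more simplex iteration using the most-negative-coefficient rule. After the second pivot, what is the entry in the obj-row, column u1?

Ratio test on column x1 — row 1: (9/2)/(5/2) = 9/5; row 2: entry -15/2 ≤ 0. Minimum is 9/5 at row 1 (x4 leaves); pivot element 5/2.
Divide row 1 by 5/2; eliminate column x1 from the other rows.
Second iteration: most negative obj-row entry is -17/5 in column x3, so x3 enters.
Ratio test on column x3 — row 1: (9/5)/(3/5) = 3; row 2: 16/1 = 16. Minimum is 3 at row 1 (x1 leaves); pivot element 3/5.
Divide row 1 by 3/5; eliminate column x3 from the other rows.
After both pivots, the entry at the obj-row, column u1 is 7/3.

7/3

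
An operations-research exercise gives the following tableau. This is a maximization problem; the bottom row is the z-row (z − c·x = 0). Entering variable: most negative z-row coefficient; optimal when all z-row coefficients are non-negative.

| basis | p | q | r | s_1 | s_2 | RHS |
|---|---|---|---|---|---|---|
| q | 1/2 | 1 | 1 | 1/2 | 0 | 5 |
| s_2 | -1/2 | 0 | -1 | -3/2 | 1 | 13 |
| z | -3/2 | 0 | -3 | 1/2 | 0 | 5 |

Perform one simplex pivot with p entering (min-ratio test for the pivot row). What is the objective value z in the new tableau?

Ratio test on column p — row 1: 5/(1/2) = 10; row 2: entry -1/2 ≤ 0. Minimum is 10 at row 1 (q leaves); pivot element 1/2.
Pivot on row 1; the z-row RHS becomes 5 − (-3/2)·10 = 20.

20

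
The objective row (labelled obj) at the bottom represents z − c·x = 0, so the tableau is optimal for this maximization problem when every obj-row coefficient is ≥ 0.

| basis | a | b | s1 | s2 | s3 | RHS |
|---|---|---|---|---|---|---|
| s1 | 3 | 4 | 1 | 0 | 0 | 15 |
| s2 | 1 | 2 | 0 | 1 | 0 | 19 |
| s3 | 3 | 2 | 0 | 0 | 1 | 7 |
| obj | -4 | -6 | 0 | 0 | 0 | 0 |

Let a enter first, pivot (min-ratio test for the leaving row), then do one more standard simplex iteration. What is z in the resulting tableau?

Ratio test on column a — row 1: 15/3 = 5; row 2: 19/1 = 19; row 3: 7/3 = 7/3. Minimum is 7/3 at row 3 (s3 leaves); pivot element 3.
Pivot on row 3; the obj-row RHS becomes 0 − (-4)·(7/3) = 28/3.
Next entering variable (most negative obj-row entry -10/3): b.
Ratio test on column b — row 1: 8/2 = 4; row 2: (50/3)/(4/3) = 25/2; row 3: (7/3)/(2/3) = 7/2. Minimum is 7/2 at row 3 (a leaves); pivot element 2/3.
After the second pivot the obj-row RHS is 28/3 − (-10/3)·(7/2) = 21.

21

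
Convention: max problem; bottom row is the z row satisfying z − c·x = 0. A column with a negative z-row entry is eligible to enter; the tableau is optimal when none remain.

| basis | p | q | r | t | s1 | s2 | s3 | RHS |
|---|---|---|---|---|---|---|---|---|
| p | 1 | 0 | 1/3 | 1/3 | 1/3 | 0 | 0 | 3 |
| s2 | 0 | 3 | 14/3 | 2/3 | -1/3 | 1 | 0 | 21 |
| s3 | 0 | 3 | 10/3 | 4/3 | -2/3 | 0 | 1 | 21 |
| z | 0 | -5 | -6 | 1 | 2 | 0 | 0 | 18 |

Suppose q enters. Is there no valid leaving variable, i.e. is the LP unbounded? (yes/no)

Column q has positive entries in row(s) 2, 3, so the ratio test bounds it — not unbounded.

no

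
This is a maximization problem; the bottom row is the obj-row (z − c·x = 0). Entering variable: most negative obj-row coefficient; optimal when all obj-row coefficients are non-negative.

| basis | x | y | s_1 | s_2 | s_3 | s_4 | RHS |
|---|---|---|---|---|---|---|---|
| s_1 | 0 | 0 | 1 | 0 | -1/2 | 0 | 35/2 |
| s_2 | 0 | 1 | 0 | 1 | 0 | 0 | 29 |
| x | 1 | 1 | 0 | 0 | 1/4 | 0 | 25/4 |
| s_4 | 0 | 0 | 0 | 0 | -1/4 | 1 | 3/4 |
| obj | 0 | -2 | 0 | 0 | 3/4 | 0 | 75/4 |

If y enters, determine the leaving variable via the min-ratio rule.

Column y entries and ratios — s_1: 0 ≤ 0, skip; s_2: 29/1 = 29; x: (25/4)/1 = 25/4; s_4: 0 ≤ 0, skip.
Smallest ratio is 25/4 in the row of x, so x leaves.

x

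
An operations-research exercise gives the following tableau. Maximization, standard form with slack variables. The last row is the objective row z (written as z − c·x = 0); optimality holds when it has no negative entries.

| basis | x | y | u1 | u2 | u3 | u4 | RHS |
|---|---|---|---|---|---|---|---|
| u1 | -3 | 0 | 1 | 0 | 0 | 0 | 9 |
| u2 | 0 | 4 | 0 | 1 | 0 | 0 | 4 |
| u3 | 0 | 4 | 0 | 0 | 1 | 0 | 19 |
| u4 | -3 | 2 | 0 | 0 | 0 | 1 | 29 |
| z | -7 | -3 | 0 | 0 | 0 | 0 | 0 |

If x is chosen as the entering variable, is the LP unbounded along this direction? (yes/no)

yes

Every constraint-row entry in column x is ≤ 0, so increasing x is unbounded.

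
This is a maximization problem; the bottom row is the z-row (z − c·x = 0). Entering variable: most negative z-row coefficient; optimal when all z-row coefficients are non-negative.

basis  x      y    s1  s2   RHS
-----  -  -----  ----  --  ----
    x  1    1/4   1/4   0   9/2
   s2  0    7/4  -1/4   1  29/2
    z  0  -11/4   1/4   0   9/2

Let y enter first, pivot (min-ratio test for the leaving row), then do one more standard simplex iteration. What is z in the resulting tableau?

57/2

Ratio test on column y — row 1: (9/2)/(1/4) = 18; row 2: (29/2)/(7/4) = 58/7. Minimum is 58/7 at row 2 (s2 leaves); pivot element 7/4.
Pivot on row 2; the z-row RHS becomes 9/2 − (-11/4)·(58/7) = 191/7.
Next entering variable (most negative z-row entry -1/7): s1.
Ratio test on column s1 — row 1: (17/7)/(2/7) = 17/2; row 2: entry -1/7 ≤ 0. Minimum is 17/2 at row 1 (x leaves); pivot element 2/7.
After the second pivot the z-row RHS is 191/7 − (-1/7)·(17/2) = 57/2.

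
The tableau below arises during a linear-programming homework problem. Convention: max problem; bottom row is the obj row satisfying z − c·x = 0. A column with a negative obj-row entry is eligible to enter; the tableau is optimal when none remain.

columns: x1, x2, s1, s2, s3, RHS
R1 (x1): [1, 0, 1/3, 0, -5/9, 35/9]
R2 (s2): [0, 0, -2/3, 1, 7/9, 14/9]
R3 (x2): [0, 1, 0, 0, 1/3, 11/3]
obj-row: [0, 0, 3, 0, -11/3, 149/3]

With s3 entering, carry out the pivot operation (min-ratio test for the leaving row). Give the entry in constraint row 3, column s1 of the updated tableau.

Ratio test on column s3 — row 1: entry -5/9 ≤ 0; row 2: (14/9)/(7/9) = 2; row 3: (11/3)/(1/3) = 11. Minimum is 2 at row 2 (s2 leaves); pivot element 7/9.
Divide row 2 by 7/9; eliminate column s3 from the other rows.
Row 3 update in column s1: 0 − (1/3)·(-6/7) = 2/7.

2/7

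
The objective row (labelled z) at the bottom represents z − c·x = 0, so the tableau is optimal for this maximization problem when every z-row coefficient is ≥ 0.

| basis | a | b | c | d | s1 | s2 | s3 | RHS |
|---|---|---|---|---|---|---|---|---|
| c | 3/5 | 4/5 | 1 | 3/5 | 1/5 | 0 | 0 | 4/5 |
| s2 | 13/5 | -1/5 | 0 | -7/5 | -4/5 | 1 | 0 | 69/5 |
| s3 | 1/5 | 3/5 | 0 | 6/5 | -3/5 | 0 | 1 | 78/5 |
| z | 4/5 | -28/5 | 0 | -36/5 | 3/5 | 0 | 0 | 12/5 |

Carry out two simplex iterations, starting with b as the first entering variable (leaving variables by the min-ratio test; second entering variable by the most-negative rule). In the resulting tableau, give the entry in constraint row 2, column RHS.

Ratio test on column b — row 1: (4/5)/(4/5) = 1; row 2: entry -1/5 ≤ 0; row 3: (78/5)/(3/5) = 26. Minimum is 1 at row 1 (c leaves); pivot element 4/5.
Divide row 1 by 4/5; eliminate column b from the other rows.
Second iteration: most negative z-row entry is -3 in column d, so d enters.
Ratio test on column d — row 1: 1/(3/4) = 4/3; row 2: entry -5/4 ≤ 0; row 3: 15/(3/4) = 20. Minimum is 4/3 at row 1 (b leaves); pivot element 3/4.
Divide row 1 by 3/4; eliminate column d from the other rows.
After both pivots, the entry at constraint row 2, column RHS is 47/3.

47/3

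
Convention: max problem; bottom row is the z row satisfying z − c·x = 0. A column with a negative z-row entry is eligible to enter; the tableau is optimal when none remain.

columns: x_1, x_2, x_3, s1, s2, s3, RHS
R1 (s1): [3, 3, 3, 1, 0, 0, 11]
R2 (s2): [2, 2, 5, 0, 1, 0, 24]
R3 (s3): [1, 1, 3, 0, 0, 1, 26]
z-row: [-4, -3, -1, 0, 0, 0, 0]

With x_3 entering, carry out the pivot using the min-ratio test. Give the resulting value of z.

Ratio test on column x_3 — row 1: 11/3 = 11/3; row 2: 24/5 = 24/5; row 3: 26/3 = 26/3. Minimum is 11/3 at row 1 (s1 leaves); pivot element 3.
Pivot on row 1; the z-row RHS becomes 0 − (-1)·(11/3) = 11/3.

11/3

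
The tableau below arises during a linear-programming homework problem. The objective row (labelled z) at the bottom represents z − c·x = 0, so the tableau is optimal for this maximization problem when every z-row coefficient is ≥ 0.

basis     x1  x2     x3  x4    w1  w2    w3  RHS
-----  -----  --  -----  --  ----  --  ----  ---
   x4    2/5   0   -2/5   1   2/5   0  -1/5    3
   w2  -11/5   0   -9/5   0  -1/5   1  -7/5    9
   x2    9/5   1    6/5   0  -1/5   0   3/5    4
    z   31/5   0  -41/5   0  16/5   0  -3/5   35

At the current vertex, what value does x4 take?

x4 is basic (row 1); its value is the RHS of that row, 3.

3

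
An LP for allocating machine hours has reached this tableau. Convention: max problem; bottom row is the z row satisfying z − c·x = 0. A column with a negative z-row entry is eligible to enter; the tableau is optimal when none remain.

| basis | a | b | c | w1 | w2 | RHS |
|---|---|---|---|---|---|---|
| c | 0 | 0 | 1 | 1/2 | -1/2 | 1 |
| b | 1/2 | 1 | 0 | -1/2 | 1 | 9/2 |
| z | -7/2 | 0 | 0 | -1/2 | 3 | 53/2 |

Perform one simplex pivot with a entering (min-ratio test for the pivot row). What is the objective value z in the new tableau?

Ratio test on column a — row 1: entry 0 ≤ 0; row 2: (9/2)/(1/2) = 9. Minimum is 9 at row 2 (b leaves); pivot element 1/2.
Pivot on row 2; the z-row RHS becomes 53/2 − (-7/2)·9 = 58.

58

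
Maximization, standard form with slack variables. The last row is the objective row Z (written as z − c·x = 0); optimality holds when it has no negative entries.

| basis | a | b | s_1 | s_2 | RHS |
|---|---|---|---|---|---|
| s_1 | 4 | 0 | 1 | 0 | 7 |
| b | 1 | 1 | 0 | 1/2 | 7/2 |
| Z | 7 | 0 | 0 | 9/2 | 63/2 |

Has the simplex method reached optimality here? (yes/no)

Every Z-row coefficient is ≥ 0, so the tableau is optimal.

yes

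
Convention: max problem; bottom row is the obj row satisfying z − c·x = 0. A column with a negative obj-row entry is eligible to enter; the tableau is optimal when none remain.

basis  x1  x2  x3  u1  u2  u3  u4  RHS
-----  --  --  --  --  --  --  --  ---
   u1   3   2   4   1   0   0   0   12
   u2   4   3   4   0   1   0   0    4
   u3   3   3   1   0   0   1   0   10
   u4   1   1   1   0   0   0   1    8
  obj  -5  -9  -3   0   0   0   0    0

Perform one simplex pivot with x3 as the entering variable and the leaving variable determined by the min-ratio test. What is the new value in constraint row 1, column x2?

-1

Ratio test on column x3 — row 1: 12/4 = 3; row 2: 4/4 = 1; row 3: 10/1 = 10; row 4: 8/1 = 8. Minimum is 1 at row 2 (u2 leaves); pivot element 4.
Divide row 2 by 4; eliminate column x3 from the other rows.
Row 1 update in column x2: 2 − 4·(3/4) = -1.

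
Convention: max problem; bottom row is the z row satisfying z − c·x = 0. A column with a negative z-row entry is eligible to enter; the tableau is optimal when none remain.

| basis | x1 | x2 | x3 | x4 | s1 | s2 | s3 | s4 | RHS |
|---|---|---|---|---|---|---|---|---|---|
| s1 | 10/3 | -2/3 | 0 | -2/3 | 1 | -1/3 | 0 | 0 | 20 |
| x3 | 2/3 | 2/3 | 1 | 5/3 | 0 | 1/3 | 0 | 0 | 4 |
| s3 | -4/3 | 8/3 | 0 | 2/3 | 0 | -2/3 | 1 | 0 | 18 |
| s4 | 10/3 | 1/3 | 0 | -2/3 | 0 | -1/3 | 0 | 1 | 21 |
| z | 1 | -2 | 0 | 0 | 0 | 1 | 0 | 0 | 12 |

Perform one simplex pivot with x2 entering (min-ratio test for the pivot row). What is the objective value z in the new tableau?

Ratio test on column x2 — row 1: entry -2/3 ≤ 0; row 2: 4/(2/3) = 6; row 3: 18/(8/3) = 27/4; row 4: 21/(1/3) = 63. Minimum is 6 at row 2 (x3 leaves); pivot element 2/3.
Pivot on row 2; the z-row RHS becomes 12 − (-2)·6 = 24.

24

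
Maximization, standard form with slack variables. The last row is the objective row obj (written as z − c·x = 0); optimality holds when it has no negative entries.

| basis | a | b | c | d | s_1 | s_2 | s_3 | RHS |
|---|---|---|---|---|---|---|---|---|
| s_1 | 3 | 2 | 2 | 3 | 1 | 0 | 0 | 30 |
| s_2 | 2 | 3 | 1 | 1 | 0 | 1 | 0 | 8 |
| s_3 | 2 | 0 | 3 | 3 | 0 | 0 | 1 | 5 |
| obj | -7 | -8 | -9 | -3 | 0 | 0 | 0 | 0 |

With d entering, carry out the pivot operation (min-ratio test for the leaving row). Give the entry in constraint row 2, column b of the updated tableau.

3

Ratio test on column d — row 1: 30/3 = 10; row 2: 8/1 = 8; row 3: 5/3 = 5/3. Minimum is 5/3 at row 3 (s_3 leaves); pivot element 3.
Divide row 3 by 3; eliminate column d from the other rows.
Row 2 update in column b: 3 − 1·0 = 3.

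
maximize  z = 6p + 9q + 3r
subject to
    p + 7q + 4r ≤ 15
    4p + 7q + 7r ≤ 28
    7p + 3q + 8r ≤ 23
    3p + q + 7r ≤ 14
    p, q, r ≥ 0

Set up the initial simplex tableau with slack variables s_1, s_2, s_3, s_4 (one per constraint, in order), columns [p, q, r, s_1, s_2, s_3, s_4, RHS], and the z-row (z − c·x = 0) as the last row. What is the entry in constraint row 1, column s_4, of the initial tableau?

Slack s_4 belongs to constraint 4; its column is the unit vector e_4, so the entry in row 1 is 0.

0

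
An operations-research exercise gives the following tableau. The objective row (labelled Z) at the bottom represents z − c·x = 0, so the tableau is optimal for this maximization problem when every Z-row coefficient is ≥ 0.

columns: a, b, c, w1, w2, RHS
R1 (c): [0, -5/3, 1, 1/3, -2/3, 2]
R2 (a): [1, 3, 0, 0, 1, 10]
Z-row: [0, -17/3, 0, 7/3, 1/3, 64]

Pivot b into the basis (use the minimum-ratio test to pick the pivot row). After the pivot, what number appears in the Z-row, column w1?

Ratio test on column b — row 1: entry -5/3 ≤ 0; row 2: 10/3 = 10/3. Minimum is 10/3 at row 2 (a leaves); pivot element 3.
Divide row 2 by 3; eliminate column b from the other rows.
Z-row update in column w1: 7/3 − (-17/3)·0 = 7/3.

7/3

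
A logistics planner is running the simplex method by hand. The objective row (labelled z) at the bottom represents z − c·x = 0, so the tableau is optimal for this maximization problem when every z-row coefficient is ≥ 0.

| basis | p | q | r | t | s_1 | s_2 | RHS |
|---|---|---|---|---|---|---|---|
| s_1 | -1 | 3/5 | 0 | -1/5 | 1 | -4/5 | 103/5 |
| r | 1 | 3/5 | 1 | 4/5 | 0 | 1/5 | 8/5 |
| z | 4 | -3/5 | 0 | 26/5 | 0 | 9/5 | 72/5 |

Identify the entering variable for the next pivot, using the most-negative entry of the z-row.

Negative z-row entries: q: -3/5.
The most negative is -3/5 in column q, so q enters.

q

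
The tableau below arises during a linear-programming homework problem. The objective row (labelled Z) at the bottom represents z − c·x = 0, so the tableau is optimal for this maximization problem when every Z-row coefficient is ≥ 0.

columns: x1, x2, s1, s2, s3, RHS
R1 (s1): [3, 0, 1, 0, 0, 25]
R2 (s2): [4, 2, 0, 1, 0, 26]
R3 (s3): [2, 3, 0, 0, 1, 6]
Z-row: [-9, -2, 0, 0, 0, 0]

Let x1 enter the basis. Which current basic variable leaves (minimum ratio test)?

s3

Column x1 entries and ratios — s1: 25/3 = 25/3; s2: 26/4 = 13/2; s3: 6/2 = 3.
Smallest ratio is 3 in the row of s3, so s3 leaves.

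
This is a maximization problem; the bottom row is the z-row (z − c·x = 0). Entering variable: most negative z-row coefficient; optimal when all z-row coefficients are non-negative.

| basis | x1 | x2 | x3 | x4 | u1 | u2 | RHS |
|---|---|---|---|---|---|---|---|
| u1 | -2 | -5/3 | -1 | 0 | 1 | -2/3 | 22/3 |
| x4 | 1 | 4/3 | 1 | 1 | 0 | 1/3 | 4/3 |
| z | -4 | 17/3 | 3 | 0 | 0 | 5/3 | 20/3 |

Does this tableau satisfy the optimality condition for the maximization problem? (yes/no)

The z-row has a negative entry -4 in column x1, so it is not optimal.

no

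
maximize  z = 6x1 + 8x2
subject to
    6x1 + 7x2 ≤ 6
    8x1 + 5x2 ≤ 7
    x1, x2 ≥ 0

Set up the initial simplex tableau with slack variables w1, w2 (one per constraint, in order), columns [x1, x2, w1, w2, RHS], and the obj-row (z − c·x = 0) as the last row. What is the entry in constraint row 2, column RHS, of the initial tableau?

7

The RHS of constraint 2 is b_2 = 7.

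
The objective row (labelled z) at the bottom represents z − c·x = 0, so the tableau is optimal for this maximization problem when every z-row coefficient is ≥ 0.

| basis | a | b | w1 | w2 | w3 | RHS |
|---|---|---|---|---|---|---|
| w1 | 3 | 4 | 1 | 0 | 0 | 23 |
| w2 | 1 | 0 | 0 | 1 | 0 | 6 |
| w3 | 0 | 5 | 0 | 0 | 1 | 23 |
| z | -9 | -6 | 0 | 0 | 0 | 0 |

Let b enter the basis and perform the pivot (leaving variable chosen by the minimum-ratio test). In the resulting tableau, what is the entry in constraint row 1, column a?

Ratio test on column b — row 1: 23/4 = 23/4; row 2: entry 0 ≤ 0; row 3: 23/5 = 23/5. Minimum is 23/5 at row 3 (w3 leaves); pivot element 5.
Divide row 3 by 5; eliminate column b from the other rows.
Row 1 update in column a: 3 − 4·0 = 3.

3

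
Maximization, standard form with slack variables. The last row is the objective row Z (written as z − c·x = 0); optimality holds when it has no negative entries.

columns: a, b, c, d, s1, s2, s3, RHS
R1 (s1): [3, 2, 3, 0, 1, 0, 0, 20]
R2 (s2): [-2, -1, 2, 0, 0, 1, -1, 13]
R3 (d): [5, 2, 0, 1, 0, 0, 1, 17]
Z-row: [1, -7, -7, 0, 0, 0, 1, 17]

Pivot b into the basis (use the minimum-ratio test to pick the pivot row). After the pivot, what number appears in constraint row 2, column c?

2

Ratio test on column b — row 1: 20/2 = 10; row 2: entry -1 ≤ 0; row 3: 17/2 = 17/2. Minimum is 17/2 at row 3 (d leaves); pivot element 2.
Divide row 3 by 2; eliminate column b from the other rows.
Row 2 update in column c: 2 − (-1)·0 = 2.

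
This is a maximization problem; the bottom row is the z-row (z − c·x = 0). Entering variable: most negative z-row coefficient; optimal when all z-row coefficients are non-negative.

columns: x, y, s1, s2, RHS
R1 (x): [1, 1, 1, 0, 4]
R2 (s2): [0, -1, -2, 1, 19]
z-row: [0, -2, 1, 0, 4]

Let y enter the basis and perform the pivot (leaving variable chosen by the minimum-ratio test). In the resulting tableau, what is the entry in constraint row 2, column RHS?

23

Ratio test on column y — row 1: 4/1 = 4; row 2: entry -1 ≤ 0. Minimum is 4 at row 1 (x leaves); pivot element 1.
Divide row 1 by 1; eliminate column y from the other rows.
Row 2 update in column RHS: 19 − (-1)·4 = 23.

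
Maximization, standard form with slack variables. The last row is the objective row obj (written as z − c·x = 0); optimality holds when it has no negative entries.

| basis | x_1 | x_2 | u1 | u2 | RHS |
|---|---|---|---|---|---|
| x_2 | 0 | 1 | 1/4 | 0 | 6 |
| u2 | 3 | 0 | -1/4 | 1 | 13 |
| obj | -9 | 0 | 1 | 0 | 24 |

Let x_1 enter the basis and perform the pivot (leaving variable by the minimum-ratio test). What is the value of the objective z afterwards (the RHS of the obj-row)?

Ratio test on column x_1 — row 1: entry 0 ≤ 0; row 2: 13/3 = 13/3. Minimum is 13/3 at row 2 (u2 leaves); pivot element 3.
Pivot on row 2; the obj-row RHS becomes 24 − (-9)·(13/3) = 63.

63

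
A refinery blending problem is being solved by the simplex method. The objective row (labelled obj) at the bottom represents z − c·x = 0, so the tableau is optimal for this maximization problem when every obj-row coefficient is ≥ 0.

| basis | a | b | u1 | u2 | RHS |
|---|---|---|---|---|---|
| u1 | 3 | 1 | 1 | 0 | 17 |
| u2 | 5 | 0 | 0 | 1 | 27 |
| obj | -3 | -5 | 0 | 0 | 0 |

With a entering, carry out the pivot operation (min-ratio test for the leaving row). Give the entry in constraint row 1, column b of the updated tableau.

Ratio test on column a — row 1: 17/3 = 17/3; row 2: 27/5 = 27/5. Minimum is 27/5 at row 2 (u2 leaves); pivot element 5.
Divide row 2 by 5; eliminate column a from the other rows.
Row 1 update in column b: 1 − 3·0 = 1.

1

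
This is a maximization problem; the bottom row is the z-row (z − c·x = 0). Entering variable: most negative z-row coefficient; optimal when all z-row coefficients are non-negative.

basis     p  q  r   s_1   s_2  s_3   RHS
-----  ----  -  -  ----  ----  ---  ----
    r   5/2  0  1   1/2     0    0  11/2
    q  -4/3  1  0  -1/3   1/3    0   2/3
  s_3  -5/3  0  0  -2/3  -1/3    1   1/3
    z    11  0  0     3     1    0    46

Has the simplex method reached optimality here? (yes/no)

Every z-row coefficient is ≥ 0, so the tableau is optimal.

yes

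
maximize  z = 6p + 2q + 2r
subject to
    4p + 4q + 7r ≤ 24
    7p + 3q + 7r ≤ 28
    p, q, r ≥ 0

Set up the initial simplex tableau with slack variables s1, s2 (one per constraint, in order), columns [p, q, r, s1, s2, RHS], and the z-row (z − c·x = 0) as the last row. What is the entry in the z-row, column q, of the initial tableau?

The z-row carries the negated objective coefficients: the q entry is -2.

-2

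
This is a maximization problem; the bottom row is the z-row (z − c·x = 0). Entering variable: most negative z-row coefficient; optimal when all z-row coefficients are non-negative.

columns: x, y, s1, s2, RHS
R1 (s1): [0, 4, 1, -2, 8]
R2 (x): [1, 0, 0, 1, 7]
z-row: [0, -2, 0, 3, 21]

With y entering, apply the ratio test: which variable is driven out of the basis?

s1

Column y entries and ratios — s1: 8/4 = 2; x: 0 ≤ 0, skip.
Smallest ratio is 2 in the row of s1, so s1 leaves.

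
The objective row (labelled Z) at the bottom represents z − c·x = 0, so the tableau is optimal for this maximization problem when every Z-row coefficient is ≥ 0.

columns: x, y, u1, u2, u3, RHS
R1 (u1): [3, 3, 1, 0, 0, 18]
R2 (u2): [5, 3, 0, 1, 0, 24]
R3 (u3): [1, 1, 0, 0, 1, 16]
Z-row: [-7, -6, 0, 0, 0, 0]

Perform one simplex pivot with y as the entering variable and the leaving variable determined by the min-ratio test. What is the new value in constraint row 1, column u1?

1/3

Ratio test on column y — row 1: 18/3 = 6; row 2: 24/3 = 8; row 3: 16/1 = 16. Minimum is 6 at row 1 (u1 leaves); pivot element 3.
Divide row 1 by 3; eliminate column y from the other rows.
In the new row 1, the u1 entry is the old entry divided by the pivot: 1/3 = 1/3.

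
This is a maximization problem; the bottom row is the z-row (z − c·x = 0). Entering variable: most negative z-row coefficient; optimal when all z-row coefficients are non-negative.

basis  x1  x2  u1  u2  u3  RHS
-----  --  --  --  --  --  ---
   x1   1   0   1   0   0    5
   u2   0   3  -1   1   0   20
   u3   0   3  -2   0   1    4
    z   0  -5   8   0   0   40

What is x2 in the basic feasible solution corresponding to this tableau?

x2 is not in the basis, so in the current basic feasible solution x2 = 0.

0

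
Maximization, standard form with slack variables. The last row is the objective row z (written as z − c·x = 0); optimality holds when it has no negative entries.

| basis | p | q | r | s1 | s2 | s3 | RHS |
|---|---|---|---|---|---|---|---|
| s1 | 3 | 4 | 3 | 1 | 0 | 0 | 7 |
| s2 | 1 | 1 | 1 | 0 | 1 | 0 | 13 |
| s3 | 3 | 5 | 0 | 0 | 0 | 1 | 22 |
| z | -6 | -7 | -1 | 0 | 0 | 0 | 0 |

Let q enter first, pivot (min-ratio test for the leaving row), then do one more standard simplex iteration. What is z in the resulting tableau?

Ratio test on column q — row 1: 7/4 = 7/4; row 2: 13/1 = 13; row 3: 22/5 = 22/5. Minimum is 7/4 at row 1 (s1 leaves); pivot element 4.
Pivot on row 1; the z-row RHS becomes 0 − (-7)·(7/4) = 49/4.
Next entering variable (most negative z-row entry -3/4): p.
Ratio test on column p — row 1: (7/4)/(3/4) = 7/3; row 2: (45/4)/(1/4) = 45; row 3: entry -3/4 ≤ 0. Minimum is 7/3 at row 1 (q leaves); pivot element 3/4.
After the second pivot the z-row RHS is 49/4 − (-3/4)·(7/3) = 14.

14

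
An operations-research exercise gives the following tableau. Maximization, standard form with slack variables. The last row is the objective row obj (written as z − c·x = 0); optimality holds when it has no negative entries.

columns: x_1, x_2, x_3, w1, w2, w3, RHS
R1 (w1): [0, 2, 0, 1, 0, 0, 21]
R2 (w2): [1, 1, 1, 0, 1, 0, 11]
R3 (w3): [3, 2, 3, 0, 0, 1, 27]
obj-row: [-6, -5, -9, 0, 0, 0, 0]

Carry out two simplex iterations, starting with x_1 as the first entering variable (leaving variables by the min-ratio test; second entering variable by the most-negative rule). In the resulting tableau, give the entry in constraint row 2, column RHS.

Ratio test on column x_1 — row 1: entry 0 ≤ 0; row 2: 11/1 = 11; row 3: 27/3 = 9. Minimum is 9 at row 3 (w3 leaves); pivot element 3.
Divide row 3 by 3; eliminate column x_1 from the other rows.
Second iteration: most negative obj-row entry is -3 in column x_3, so x_3 enters.
Ratio test on column x_3 — row 1: entry 0 ≤ 0; row 2: entry 0 ≤ 0; row 3: 9/1 = 9. Minimum is 9 at row 3 (x_1 leaves); pivot element 1.
Divide row 3 by 1; eliminate column x_3 from the other rows.
After both pivots, the entry at constraint row 2, column RHS is 2.

2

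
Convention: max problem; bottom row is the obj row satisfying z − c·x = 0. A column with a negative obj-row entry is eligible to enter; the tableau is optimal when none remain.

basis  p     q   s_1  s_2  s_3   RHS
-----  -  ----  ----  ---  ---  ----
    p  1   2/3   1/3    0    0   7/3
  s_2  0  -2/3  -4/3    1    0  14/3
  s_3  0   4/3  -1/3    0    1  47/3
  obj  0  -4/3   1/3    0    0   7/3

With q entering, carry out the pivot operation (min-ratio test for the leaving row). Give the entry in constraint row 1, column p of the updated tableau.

3/2

Ratio test on column q — row 1: (7/3)/(2/3) = 7/2; row 2: entry -2/3 ≤ 0; row 3: (47/3)/(4/3) = 47/4. Minimum is 7/2 at row 1 (p leaves); pivot element 2/3.
Divide row 1 by 2/3; eliminate column q from the other rows.
In the new row 1, the p entry is the old entry divided by the pivot: 1/(2/3) = 3/2.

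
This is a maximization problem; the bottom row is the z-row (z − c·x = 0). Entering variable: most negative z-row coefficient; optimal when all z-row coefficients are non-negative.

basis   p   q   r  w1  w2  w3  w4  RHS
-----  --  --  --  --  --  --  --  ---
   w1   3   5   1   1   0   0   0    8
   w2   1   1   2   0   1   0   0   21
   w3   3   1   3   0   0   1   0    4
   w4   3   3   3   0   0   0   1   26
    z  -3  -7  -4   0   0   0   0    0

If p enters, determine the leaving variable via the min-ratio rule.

Column p entries and ratios — w1: 8/3 = 8/3; w2: 21/1 = 21; w3: 4/3 = 4/3; w4: 26/3 = 26/3.
Smallest ratio is 4/3 in the row of w3, so w3 leaves.

w3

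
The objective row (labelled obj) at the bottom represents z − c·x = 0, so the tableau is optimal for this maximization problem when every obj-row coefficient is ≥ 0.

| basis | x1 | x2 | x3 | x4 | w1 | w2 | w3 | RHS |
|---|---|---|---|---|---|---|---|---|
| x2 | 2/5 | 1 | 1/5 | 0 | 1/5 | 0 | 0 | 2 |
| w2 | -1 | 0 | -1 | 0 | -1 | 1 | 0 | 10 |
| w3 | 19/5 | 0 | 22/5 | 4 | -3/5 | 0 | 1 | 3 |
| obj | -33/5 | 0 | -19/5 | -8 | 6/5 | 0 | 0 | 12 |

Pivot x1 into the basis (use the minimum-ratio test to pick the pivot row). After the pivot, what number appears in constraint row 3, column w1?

Ratio test on column x1 — row 1: 2/(2/5) = 5; row 2: entry -1 ≤ 0; row 3: 3/(19/5) = 15/19. Minimum is 15/19 at row 3 (w3 leaves); pivot element 19/5.
Divide row 3 by 19/5; eliminate column x1 from the other rows.
In the new row 3, the w1 entry is the old entry divided by the pivot: (-3/5)/(19/5) = -3/19.

-3/19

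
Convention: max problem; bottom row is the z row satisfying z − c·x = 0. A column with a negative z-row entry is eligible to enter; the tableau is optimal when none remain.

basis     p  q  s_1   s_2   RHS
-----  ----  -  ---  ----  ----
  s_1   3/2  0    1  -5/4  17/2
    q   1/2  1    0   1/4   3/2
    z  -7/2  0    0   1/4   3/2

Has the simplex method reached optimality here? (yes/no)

no

The z-row has a negative entry -7/2 in column p, so it is not optimal.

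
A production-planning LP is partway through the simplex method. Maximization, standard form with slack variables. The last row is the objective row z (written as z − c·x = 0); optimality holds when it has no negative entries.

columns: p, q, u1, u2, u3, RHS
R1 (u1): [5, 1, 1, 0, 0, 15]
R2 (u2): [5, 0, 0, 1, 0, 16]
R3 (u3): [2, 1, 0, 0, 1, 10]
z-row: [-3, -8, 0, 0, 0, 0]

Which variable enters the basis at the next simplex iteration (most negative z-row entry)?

q

Negative z-row entries: p: -3, q: -8.
The most negative is -8 in column q, so q enters.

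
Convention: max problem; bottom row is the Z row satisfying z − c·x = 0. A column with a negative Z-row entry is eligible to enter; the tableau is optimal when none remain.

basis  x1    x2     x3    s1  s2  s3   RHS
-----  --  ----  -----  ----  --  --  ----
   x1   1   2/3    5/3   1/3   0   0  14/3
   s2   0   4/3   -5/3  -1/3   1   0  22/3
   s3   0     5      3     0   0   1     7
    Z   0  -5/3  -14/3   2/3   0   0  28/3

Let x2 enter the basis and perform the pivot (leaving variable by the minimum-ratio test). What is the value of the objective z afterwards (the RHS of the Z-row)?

Ratio test on column x2 — row 1: (14/3)/(2/3) = 7; row 2: (22/3)/(4/3) = 11/2; row 3: 7/5 = 7/5. Minimum is 7/5 at row 3 (s3 leaves); pivot element 5.
Pivot on row 3; the Z-row RHS becomes 28/3 − (-5/3)·(7/5) = 35/3.

35/3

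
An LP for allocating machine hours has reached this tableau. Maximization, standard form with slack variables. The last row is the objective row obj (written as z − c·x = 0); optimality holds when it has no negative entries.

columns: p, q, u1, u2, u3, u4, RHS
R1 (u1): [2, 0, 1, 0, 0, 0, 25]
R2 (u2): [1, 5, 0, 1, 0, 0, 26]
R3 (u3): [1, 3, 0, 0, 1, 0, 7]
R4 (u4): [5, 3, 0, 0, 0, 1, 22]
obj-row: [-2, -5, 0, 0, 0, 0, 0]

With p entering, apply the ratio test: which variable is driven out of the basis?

u4

Column p entries and ratios — u1: 25/2 = 25/2; u2: 26/1 = 26; u3: 7/1 = 7; u4: 22/5 = 22/5.
Smallest ratio is 22/5 in the row of u4, so u4 leaves.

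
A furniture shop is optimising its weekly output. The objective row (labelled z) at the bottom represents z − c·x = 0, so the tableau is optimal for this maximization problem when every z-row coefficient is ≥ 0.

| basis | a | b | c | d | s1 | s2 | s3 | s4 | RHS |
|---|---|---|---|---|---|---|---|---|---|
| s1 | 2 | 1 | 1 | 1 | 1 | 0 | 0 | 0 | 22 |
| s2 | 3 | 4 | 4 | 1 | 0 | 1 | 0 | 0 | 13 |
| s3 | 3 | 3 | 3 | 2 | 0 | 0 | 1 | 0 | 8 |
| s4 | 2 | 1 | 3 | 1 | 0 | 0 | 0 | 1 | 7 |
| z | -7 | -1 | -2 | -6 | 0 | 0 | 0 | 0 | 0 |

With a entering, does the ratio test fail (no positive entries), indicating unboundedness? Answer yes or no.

no

Column a has positive entries in row(s) 1, 2, 3, 4, so the ratio test bounds it — not unbounded.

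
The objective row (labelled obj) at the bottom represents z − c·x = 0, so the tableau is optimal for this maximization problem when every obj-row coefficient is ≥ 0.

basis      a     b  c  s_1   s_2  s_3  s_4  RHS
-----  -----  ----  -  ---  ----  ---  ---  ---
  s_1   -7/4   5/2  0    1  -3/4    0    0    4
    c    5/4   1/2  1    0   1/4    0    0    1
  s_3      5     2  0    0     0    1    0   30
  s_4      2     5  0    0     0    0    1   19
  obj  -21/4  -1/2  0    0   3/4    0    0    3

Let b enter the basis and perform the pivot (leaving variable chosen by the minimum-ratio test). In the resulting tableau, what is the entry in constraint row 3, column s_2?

3/5

Ratio test on column b — row 1: 4/(5/2) = 8/5; row 2: 1/(1/2) = 2; row 3: 30/2 = 15; row 4: 19/5 = 19/5. Minimum is 8/5 at row 1 (s_1 leaves); pivot element 5/2.
Divide row 1 by 5/2; eliminate column b from the other rows.
Row 3 update in column s_2: 0 − 2·(-3/10) = 3/5.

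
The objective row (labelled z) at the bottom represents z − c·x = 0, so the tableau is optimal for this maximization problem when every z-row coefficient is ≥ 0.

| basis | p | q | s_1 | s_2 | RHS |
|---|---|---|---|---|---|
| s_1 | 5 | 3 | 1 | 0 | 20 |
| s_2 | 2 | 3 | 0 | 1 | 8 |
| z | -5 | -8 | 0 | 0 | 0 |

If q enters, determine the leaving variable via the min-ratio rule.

s_2

Column q entries and ratios — s_1: 20/3 = 20/3; s_2: 8/3 = 8/3.
Smallest ratio is 8/3 in the row of s_2, so s_2 leaves.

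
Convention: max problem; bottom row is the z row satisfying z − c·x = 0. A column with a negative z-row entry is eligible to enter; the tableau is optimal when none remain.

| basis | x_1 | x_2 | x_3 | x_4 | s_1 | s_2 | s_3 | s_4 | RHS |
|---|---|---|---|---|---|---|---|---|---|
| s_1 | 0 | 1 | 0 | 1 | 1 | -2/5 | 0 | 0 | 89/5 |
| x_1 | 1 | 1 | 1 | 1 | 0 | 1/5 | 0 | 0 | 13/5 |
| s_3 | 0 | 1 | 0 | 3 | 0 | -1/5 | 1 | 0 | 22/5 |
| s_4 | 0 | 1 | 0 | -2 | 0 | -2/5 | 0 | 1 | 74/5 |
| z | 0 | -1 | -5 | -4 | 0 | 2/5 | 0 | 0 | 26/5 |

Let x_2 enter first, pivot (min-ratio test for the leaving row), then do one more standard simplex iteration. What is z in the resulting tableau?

91/5

Ratio test on column x_2 — row 1: (89/5)/1 = 89/5; row 2: (13/5)/1 = 13/5; row 3: (22/5)/1 = 22/5; row 4: (74/5)/1 = 74/5. Minimum is 13/5 at row 2 (x_1 leaves); pivot element 1.
Pivot on row 2; the z-row RHS becomes 26/5 − (-1)·(13/5) = 39/5.
Next entering variable (most negative z-row entry -4): x_3.
Ratio test on column x_3 — row 1: entry -1 ≤ 0; row 2: (13/5)/1 = 13/5; row 3: entry -1 ≤ 0; row 4: entry -1 ≤ 0. Minimum is 13/5 at row 2 (x_2 leaves); pivot element 1.
After the second pivot the z-row RHS is 39/5 − (-4)·(13/5) = 91/5.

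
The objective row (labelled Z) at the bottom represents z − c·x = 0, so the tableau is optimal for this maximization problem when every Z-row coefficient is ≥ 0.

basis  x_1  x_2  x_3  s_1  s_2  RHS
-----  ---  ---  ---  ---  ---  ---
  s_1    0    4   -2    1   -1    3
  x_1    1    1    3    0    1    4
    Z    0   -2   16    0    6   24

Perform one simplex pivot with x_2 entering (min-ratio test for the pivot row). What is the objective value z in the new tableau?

51/2

Ratio test on column x_2 — row 1: 3/4 = 3/4; row 2: 4/1 = 4. Minimum is 3/4 at row 1 (s_1 leaves); pivot element 4.
Pivot on row 1; the Z-row RHS becomes 24 − (-2)·(3/4) = 51/2.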